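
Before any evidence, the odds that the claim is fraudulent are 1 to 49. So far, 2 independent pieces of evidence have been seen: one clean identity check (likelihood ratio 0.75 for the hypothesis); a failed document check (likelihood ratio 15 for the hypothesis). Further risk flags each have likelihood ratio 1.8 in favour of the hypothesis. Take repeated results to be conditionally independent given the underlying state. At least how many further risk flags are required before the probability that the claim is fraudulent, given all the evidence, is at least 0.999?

Prior odds = 1/49.
Combined Bayes factor of the evidence already in hand = 0.75 × 15 = 11.25.
Odds after that evidence = (1/49) × 11.25 = 45/196.
Target odds = 0.999/0.001 = 999.
Need 1.8ⁿ ≥ 999 ÷ (45/196) = 4351.2.
1.8¹⁴ ≈3748.13 falls short of 4351.2 but 1.8¹⁵ ≈6746.64 reaches it, so n = 15.

15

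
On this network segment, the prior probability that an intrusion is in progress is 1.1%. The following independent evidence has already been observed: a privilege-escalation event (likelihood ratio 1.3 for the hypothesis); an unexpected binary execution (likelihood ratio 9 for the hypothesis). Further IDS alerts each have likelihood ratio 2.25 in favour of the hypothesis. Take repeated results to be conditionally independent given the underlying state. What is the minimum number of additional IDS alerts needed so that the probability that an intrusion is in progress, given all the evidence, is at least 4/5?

Prior odds = 0.011/0.989 = 11/989.
Combined Bayes factor of the evidence already in hand = 1.3 × 9 = 11.7.
Odds after that evidence = (11/989) × 11.7 = 1287/9890.
Target odds = 0.8/0.2 = 4.
Need 2.25ⁿ ≥ 4 ÷ (1287/9890) = 39560/1287.
2.25⁴ = 25.62890625 falls short of 39560/1287 but 2.25⁵ = 59049/1024 reaches it, so n = 5.

5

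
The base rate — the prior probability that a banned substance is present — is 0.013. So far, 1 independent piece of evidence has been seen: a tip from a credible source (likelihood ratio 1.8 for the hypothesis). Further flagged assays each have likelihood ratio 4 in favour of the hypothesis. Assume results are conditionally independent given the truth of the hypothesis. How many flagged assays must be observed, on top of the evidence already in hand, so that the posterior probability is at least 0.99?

7

Prior odds = 0.013/0.987 = 13/987.
Bayes factor of the evidence already in hand = 1.8.
Odds after that evidence = (13/987) × 1.8 = 39/1645.
Target odds = 0.99/0.01 = 99.
Need 4ⁿ ≥ 99 ÷ (39/1645) = 54285/13.
4⁶ = 4096 falls short of 54285/13 but 4⁷ = 16384 reaches it, so n = 7.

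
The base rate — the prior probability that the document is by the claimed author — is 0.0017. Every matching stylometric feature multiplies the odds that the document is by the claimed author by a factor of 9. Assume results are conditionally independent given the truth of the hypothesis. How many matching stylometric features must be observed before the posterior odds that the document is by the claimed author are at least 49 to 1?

5

Prior odds: 0.0017 ÷ 0.9983 = 17/9983.
Likelihood ratio per matching stylometric feature = 9.
Target odds = 49.
Need (17/9983) × 9ⁿ ≥ 49, i.e. 9ⁿ ≥ 489167/17.
9⁴ = 6561 falls short of 489167/17 but 9⁵ = 59049 reaches it, so n = 5.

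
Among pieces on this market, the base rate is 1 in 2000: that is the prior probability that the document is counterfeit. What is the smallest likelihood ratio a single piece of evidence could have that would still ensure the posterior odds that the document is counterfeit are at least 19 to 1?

Prior odds = 0.0005/0.9995 = 1/1999.
Target odds = 19.
Required Bayes factor = 19 ÷ (1/1999) = 37981.

37981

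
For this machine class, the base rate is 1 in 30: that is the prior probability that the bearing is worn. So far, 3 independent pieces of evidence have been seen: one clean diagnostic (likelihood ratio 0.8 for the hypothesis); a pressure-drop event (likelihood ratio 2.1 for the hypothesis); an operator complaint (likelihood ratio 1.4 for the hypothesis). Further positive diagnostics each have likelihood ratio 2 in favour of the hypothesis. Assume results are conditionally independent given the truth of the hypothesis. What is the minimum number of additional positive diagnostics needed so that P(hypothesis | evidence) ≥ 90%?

7

Prior odds = (1/30)/(29/30) = 1/29.
Combined Bayes factor of the evidence already in hand = 0.8 × 2.1 × 1.4 = 2.352.
Odds after that evidence = (1/29) × 2.352 = 294/3625.
Target odds = 0.9/0.1 = 9.
Need 2ⁿ ≥ 9 ÷ (294/3625) = 10875/98.
2⁶ = 64 falls short of 10875/98 but 2⁷ = 128 reaches it, so n = 7.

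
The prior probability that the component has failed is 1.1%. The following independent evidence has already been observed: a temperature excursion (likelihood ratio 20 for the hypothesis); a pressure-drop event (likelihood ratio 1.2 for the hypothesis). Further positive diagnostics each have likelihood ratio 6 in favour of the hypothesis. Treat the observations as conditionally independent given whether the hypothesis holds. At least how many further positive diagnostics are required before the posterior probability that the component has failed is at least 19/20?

Prior odds = 0.011/0.989 = 11/989.
Combined Bayes factor of the evidence already in hand = 20 × 1.2 = 24.
Odds after that evidence = (11/989) × 24 = 264/989.
Target odds = 0.95/0.05 = 19.
Need 6ⁿ ≥ 19 ÷ (264/989) = 18791/264.
6² = 36 falls short of 18791/264 but 6³ = 216 reaches it, so n = 3.

3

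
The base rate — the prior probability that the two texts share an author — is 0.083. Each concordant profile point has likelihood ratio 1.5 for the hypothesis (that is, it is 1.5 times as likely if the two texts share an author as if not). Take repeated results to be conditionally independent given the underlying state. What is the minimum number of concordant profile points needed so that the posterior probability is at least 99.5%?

Prior odds = 0.083/0.917 = 83/917.
Likelihood ratio per concordant profile point = 1.5.
Target odds: 0.995 ÷ 0.005 = 199.
Require 1.5ⁿ ≥ 199 ÷ (83/917) = 182483/83.
1.5¹⁸ = 387420489/262144 falls short of 182483/83 but 1.5¹⁹ ≈2216.84 reaches it, so n = 19.

19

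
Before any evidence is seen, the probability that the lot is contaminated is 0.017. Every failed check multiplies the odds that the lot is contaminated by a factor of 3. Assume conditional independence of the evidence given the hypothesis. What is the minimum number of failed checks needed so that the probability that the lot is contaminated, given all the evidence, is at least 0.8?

5

Prior odds: 0.017 ÷ 0.983 = 17/983.
Likelihood ratio per failed check = 3.
Target posterior odds = 0.8/0.2 = 4.
Need (17/983) × 3ⁿ ≥ 4, i.e. 3ⁿ ≥ 3932/17.
3⁴ = 81 falls short of 3932/17 but 3⁵ = 243 reaches it, so n = 5.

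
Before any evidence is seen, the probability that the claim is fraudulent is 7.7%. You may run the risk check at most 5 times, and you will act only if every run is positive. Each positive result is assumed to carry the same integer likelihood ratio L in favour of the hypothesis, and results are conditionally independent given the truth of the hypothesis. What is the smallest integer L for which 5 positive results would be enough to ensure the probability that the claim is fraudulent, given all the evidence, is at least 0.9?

Prior odds = 0.077/0.923 = 77/923.
Target odds = 0.9/0.1 = 9.
Need L⁵ ≥ 9 ÷ (77/923) = 8307/77.
2⁵ = 32 < 8307/77 ≤ 243 = 3⁵, so L = 3.

3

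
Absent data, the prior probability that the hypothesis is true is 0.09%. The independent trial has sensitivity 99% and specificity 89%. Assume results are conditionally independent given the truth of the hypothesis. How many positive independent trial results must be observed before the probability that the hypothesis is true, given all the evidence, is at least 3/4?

4

Prior odds: 0.0009 ÷ 0.9991 = 9/9991.
False-positive rate = 1 − 0.89 = 0.11; likelihood ratio of a positive = 0.99/0.11 = 9.
Target odds: 0.75 ÷ 0.25 = 3.
Require 9ⁿ ≥ 3 ÷ (9/9991) = 9991/3.
9³ = 729 falls short of 9991/3 but 9⁴ = 6561 reaches it, so n = 4.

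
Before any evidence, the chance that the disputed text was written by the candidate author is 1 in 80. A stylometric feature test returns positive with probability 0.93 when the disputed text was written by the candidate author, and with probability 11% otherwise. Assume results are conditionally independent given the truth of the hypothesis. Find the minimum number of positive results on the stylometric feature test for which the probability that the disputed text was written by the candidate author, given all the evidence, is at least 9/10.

4

Prior odds = 0.0125/0.9875 = 1/79.
Likelihood ratio of a positive result = 0.93/0.11 = 93/11.
Target odds: 0.9 ÷ 0.1 = 9.
Require (93/11)ⁿ ≥ 9 ÷ (1/79) = 711.
(93/11)³ = 804357/1331 falls short of 711 but (93/11)⁴ = 74805201/14641 reaches it, so n = 4.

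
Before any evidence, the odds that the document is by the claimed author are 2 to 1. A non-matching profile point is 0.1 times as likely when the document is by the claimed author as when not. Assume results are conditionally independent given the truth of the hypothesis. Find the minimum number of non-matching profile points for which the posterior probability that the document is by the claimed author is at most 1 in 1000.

4

Prior odds = 2.
Likelihood ratio per non-matching profile point = 0.1.
Target odds: 0.001 ÷ 0.999 = 1/999.
Need 2 × 0.1ⁿ ≤ 1/999, i.e. 0.1ⁿ ≤ 1/1998.
0.1³ = 0.001 is still above 1/1998 but 0.1⁴ = 0.0001 is at or below it, so n = 4.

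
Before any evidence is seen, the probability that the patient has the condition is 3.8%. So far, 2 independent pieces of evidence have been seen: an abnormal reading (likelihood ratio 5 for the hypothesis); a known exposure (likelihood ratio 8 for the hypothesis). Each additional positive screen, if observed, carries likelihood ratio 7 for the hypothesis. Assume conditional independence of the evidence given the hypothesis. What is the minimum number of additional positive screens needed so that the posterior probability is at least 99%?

3

Prior odds = 0.038/0.962 = 19/481.
Combined Bayes factor of the evidence already in hand = 5 × 8 = 40.
Odds after that evidence = (19/481) × 40 = 760/481.
Target odds = 0.99/0.01 = 99.
Need 7ⁿ ≥ 99 ÷ (760/481) = 47619/760.
7² = 49 falls short of 47619/760 but 7³ = 343 reaches it, so n = 3.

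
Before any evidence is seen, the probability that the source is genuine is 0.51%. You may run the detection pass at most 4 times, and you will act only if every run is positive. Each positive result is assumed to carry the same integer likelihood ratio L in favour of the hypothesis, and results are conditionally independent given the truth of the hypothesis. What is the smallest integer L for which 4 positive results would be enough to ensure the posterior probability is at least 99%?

12

Prior odds = 0.0051/0.9949 = 51/9949.
Target odds = 0.99/0.01 = 99.
Need L⁴ ≥ 99 ÷ (51/9949) = 328317/17.
11⁴ = 14641 < 328317/17 ≤ 20736 = 12⁴, so L = 12.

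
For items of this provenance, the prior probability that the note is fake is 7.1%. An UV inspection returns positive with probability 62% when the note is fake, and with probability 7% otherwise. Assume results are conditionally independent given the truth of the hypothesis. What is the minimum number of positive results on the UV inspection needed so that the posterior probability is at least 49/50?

Prior odds = 0.071/0.929 = 71/929.
Likelihood ratio of a positive result = 0.62/0.07 = 62/7.
Target posterior odds = 0.98/0.02 = 49.
Need (71/929) × (62/7)ⁿ ≥ 49, i.e. (62/7)ⁿ ≥ 45521/71.
(62/7)² = 3844/49 falls short of 45521/71 but (62/7)³ = 238328/343 reaches it, so n = 3.

3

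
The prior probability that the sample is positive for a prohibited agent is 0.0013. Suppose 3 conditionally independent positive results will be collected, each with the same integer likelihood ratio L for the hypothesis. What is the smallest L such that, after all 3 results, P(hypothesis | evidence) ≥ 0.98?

Prior odds = 0.0013/0.9987 = 13/9987.
Target odds = 0.98/0.02 = 49.
Need L³ ≥ 49 ÷ (13/9987) = 489363/13.
33³ = 35937 < 489363/13 ≤ 39304 = 34³, so L = 34.

34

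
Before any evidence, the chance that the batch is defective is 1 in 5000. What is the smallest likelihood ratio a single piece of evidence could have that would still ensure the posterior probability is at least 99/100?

Prior odds = 0.0002/0.9998 = 1/4999.
Target odds = 0.99/0.01 = 99.
Required Bayes factor = 99 ÷ (1/4999) = 494901.

494901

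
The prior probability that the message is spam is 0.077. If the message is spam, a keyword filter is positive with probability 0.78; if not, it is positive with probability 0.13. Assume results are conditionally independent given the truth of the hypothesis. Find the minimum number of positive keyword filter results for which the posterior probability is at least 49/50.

4

Prior odds = 0.077/0.923 = 77/923.
Likelihood ratio of a positive = 0.78/0.13 = 6.
Target odds: 0.98 ÷ 0.02 = 49.
Need (77/923) × 6ⁿ ≥ 49, i.e. 6ⁿ ≥ 6461/11.
6³ = 216 falls short of 6461/11 but 6⁴ = 1296 reaches it, so n = 4.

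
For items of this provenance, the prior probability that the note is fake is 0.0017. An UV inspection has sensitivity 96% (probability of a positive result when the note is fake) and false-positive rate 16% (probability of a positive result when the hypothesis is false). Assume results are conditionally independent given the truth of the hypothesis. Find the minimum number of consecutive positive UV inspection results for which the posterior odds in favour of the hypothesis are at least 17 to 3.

Prior odds = 0.0017/0.9983 = 17/9983.
Likelihood ratio of a positive result = 0.96/0.16 = 6.
Target odds = 17/3.
Require 6ⁿ ≥ 17/3 ÷ (17/9983) = 9983/3.
6⁴ = 1296 falls short of 9983/3 but 6⁵ = 7776 reaches it, so n = 5.

5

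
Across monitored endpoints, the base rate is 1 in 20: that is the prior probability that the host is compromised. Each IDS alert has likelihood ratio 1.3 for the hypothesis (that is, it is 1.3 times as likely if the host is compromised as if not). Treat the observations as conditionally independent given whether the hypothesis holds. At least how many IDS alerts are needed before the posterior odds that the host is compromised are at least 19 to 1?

Prior odds = 0.05/0.95 = 1/19.
Likelihood ratio per IDS alert = 1.3.
Target odds = 19.
Need (1/19) × 1.3ⁿ ≥ 19, i.e. 1.3ⁿ ≥ 361.
1.3²² ≈321.184 falls short of 361 but 1.3²³ ≈417.539 reaches it, so n = 23.

23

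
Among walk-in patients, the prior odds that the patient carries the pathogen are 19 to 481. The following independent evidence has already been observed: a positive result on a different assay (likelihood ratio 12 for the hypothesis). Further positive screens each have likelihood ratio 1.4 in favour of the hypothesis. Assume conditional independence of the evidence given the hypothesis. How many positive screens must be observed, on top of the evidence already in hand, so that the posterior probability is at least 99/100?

Prior odds = 19/481.
Bayes factor of the evidence already in hand = 12.
Odds after that evidence = (19/481) × 12 = 228/481.
Target odds = 0.99/0.01 = 99.
Need 1.4ⁿ ≥ 99 ÷ (228/481) = 15873/76.
1.4¹⁵ ≈155.568 falls short of 15873/76 but 1.4¹⁶ ≈217.795 reaches it, so n = 16.

16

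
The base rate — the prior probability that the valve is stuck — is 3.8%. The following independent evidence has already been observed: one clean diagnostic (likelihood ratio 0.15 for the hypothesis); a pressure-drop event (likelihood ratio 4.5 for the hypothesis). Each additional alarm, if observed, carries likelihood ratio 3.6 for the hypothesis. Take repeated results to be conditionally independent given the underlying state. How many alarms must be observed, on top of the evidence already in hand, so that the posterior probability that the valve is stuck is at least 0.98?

Prior odds = 0.038/0.962 = 19/481.
Combined Bayes factor of the evidence already in hand = 0.15 × 4.5 = 0.675.
Odds after that evidence = (19/481) × 0.675 = 513/19240.
Target odds = 0.98/0.02 = 49.
Need 3.6ⁿ ≥ 49 ÷ (513/19240) = 942760/513.
3.6⁵ = 604.66176 falls short of 942760/513 but 3.6⁶ = 34012224/15625 reaches it, so n = 6.

6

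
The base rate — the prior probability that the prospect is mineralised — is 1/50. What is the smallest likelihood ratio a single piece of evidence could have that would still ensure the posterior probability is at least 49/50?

Prior odds = 0.02/0.98 = 1/49.
Target odds = 0.98/0.02 = 49.
Required Bayes factor = 49 ÷ (1/49) = 2401.

2401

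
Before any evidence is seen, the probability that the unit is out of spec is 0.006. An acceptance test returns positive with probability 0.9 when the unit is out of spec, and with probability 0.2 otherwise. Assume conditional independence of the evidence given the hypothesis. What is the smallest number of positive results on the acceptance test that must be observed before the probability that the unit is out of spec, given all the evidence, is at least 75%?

Prior odds = 0.006/0.994 = 3/497.
Likelihood ratio of a positive result = 0.9/0.2 = 4.5.
Target posterior odds = 0.75/0.25 = 3.
Need (3/497) × 4.5ⁿ ≥ 3, i.e. 4.5ⁿ ≥ 497.
4.5⁴ = 410.0625 falls short of 497 but 4.5⁵ = 1845.28125 reaches it, so n = 5.

5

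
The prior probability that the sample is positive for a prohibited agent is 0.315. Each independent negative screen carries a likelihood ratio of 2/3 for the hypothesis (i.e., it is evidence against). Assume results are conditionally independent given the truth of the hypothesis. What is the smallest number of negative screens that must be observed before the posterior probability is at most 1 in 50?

Prior odds: 0.315 ÷ 0.685 = 63/137.
Likelihood ratio per negative screen = 2/3.
Target odds: 0.02 ÷ 0.98 = 1/49.
Need (63/137) × (2/3)ⁿ ≤ 1/49, i.e. (2/3)ⁿ ≤ 137/3087.
(2/3)⁷ = 128/2187 is still above 137/3087 but (2/3)⁸ = 256/6561 is at or below it, so n = 8.

8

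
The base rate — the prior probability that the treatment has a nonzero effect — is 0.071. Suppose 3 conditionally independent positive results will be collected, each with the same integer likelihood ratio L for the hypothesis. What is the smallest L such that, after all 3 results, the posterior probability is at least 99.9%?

Prior odds = 0.071/0.929 = 71/929.
Target odds = 0.999/0.001 = 999.
Need L³ ≥ 999 ÷ (71/929) = 928071/71.
23³ = 12167 < 928071/71 ≤ 13824 = 24³, so L = 24.

24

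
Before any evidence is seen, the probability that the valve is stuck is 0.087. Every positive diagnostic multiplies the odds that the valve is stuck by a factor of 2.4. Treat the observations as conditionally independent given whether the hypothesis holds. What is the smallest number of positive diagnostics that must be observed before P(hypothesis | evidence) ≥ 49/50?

8

Prior odds: 0.087 ÷ 0.913 = 87/913.
Likelihood ratio per positive diagnostic = 2.4.
Target posterior odds = 0.98/0.02 = 49.
Require 2.4ⁿ ≥ 49 ÷ (87/913) = 44737/87.
2.4⁷ = 35831808/78125 falls short of 44737/87 but 2.4⁸ = 429981696/390625 reaches it, so n = 8.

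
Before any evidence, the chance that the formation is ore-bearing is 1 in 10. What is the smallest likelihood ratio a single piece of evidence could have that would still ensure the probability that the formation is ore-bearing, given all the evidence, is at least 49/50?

Prior odds = 0.1/0.9 = 1/9.
Target odds = 0.98/0.02 = 49.
Required Bayes factor = 49 ÷ (1/9) = 441.

441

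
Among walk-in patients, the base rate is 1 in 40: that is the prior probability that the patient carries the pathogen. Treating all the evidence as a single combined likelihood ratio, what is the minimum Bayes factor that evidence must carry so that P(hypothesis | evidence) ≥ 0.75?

Prior odds = 0.025/0.975 = 1/39.
Target odds = 0.75/0.25 = 3.
Required Bayes factor = 3 ÷ (1/39) = 117.

117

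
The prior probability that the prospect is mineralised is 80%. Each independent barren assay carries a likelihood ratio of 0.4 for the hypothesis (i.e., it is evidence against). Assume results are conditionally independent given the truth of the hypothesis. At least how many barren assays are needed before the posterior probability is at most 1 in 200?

8

Prior odds: 0.8 ÷ 0.2 = 4.
Likelihood ratio per barren assay = 0.4.
Target odds: 0.005 ÷ 0.995 = 1/199.
Require 0.4ⁿ ≤ 1/199 ÷ 4 = 1/796.
0.4⁷ = 128/78125 is still above 1/796 but 0.4⁸ = 256/390625 is at or below it, so n = 8.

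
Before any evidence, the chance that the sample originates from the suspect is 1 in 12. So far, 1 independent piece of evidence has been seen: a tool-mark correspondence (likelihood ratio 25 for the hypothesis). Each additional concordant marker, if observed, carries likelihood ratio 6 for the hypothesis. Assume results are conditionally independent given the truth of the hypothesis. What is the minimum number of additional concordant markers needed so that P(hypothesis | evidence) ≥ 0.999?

Prior odds = (1/12)/(11/12) = 1/11.
Bayes factor of the evidence already in hand = 25.
Odds after that evidence = (1/11) × 25 = 25/11.
Target odds = 0.999/0.001 = 999.
Need 6ⁿ ≥ 999 ÷ (25/11) = 439.56.
6³ = 216 falls short of 439.56 but 6⁴ = 1296 reaches it, so n = 4.

4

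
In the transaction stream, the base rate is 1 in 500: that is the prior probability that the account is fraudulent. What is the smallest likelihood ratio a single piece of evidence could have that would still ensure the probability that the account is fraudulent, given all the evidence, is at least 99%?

49401

Prior odds = 0.002/0.998 = 1/499.
Target odds = 0.99/0.01 = 99.
Required Bayes factor = 99 ÷ (1/499) = 49401.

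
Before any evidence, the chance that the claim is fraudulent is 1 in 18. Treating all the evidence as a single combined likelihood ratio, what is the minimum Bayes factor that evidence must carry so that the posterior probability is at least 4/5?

Prior odds = (1/18)/(17/18) = 1/17.
Target odds = 0.8/0.2 = 4.
Required Bayes factor = 4 ÷ (1/17) = 68.

68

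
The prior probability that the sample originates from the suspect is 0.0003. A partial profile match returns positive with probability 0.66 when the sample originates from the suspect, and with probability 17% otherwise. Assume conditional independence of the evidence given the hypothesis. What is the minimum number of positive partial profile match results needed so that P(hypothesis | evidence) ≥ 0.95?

9

Prior odds: 0.0003 ÷ 0.9997 = 3/9997.
Likelihood ratio of a positive result = 0.66/0.17 = 66/17.
Target odds: 0.95 ÷ 0.05 = 19.
Need (3/9997) × (66/17)ⁿ ≥ 19, i.e. (66/17)ⁿ ≥ 189943/3.
(66/17)⁸ ≈51613.1 falls short of 189943/3 but (66/17)⁹ ≈200380 reaches it, so n = 9.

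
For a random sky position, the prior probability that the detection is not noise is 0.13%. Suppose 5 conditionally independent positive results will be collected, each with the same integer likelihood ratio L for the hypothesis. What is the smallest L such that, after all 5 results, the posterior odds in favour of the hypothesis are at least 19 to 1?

Prior odds = 0.0013/0.9987 = 13/9987.
Target odds = 19.
Need L⁵ ≥ 19 ÷ (13/9987) = 189753/13.
6⁵ = 7776 < 189753/13 ≤ 16807 = 7⁵, so L = 7.

7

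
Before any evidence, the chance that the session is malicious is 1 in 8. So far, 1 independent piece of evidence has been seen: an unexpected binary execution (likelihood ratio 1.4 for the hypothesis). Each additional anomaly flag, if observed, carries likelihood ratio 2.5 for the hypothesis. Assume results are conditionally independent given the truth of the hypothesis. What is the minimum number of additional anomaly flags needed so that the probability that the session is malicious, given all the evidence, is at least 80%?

4

Prior odds = 0.125/0.875 = 1/7.
Bayes factor of the evidence already in hand = 1.4.
Odds after that evidence = (1/7) × 1.4 = 0.2.
Target odds = 0.8/0.2 = 4.
Need 2.5ⁿ ≥ 4 ÷ 0.2 = 20.
2.5³ = 15.625 falls short of 20 but 2.5⁴ = 39.0625 reaches it, so n = 4.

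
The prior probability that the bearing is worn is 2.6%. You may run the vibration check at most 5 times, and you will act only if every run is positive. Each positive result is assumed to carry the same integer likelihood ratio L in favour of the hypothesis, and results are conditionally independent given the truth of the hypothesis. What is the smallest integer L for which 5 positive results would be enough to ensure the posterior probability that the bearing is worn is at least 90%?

Prior odds = 0.026/0.974 = 13/487.
Target odds = 0.9/0.1 = 9.
Need L⁵ ≥ 9 ÷ (13/487) = 4383/13.
3⁵ = 243 < 4383/13 ≤ 1024 = 4⁵, so L = 4.

4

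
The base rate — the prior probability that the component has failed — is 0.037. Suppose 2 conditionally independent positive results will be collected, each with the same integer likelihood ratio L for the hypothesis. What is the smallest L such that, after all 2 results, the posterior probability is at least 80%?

11

Prior odds = 0.037/0.963 = 37/963.
Target odds = 0.8/0.2 = 4.
Need L² ≥ 4 ÷ (37/963) = 3852/37.
10² = 100 < 3852/37 ≤ 121 = 11², so L = 11.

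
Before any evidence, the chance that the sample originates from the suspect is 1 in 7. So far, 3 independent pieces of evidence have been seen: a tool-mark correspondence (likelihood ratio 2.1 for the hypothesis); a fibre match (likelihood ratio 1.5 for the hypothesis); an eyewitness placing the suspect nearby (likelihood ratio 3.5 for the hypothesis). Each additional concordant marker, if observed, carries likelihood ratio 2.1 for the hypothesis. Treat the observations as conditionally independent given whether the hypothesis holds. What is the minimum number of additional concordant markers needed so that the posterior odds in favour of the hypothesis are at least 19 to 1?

4

Prior odds = (1/7)/(6/7) = 1/6.
Combined Bayes factor of the evidence already in hand = 2.1 × 1.5 × 3.5 = 11.025.
Odds after that evidence = (1/6) × 11.025 = 1.8375.
Target odds = 19.
Need 2.1ⁿ ≥ 19 ÷ 1.8375 = 1520/147.
2.1³ = 9.261 falls short of 1520/147 but 2.1⁴ = 19.4481 reaches it, so n = 4.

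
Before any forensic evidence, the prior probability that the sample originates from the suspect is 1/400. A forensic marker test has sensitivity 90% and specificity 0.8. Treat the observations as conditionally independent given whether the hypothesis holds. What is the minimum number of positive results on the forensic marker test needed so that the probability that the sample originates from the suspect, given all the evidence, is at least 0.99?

8

Prior odds = 0.0025/0.9975 = 1/399.
False-positive rate = 1 − 0.8 = 0.2; likelihood ratio of a positive = 0.9/0.2 = 4.5.
Target odds: 0.99 ÷ 0.01 = 99.
Require 4.5ⁿ ≥ 99 ÷ (1/399) = 39501.
4.5⁷ = 4782969/128 falls short of 39501 but 4.5⁸ = 43046721/256 reaches it, so n = 8.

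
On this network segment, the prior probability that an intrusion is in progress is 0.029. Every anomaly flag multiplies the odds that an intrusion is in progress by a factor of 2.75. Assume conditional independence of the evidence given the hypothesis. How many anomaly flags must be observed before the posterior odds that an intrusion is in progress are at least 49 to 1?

Prior odds = 0.029/0.971 = 29/971.
Likelihood ratio per anomaly flag = 2.75.
Target odds = 49.
Require 2.75ⁿ ≥ 49 ÷ (29/971) = 47579/29.
2.75⁷ = 19487171/16384 falls short of 47579/29 but 2.75⁸ = 214358881/65536 reaches it, so n = 8.

8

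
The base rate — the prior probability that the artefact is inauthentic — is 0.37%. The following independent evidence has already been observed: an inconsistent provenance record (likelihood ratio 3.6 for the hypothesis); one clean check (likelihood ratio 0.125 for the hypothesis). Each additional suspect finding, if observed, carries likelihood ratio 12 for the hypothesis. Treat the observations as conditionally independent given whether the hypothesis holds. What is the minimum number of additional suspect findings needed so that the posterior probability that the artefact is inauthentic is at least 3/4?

Prior odds = 0.0037/0.9963 = 37/9963.
Combined Bayes factor of the evidence already in hand = 3.6 × 0.125 = 0.45.
Odds after that evidence = (37/9963) × 0.45 = 37/22140.
Target odds = 0.75/0.25 = 3.
Need 12ⁿ ≥ 3 ÷ (37/22140) = 66420/37.
12³ = 1728 falls short of 66420/37 but 12⁴ = 20736 reaches it, so n = 4.

4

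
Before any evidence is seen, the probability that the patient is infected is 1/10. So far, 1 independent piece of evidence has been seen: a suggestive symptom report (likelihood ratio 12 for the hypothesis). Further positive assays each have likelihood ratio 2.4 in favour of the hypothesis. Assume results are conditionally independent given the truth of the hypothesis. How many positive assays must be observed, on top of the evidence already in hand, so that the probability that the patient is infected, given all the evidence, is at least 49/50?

5

Prior odds = 0.1/0.9 = 1/9.
Bayes factor of the evidence already in hand = 12.
Odds after that evidence = (1/9) × 12 = 4/3.
Target odds = 0.98/0.02 = 49.
Need 2.4ⁿ ≥ 49 ÷ (4/3) = 36.75.
2.4⁴ = 33.1776 falls short of 36.75 but 2.4⁵ = 79.62624 reaches it, so n = 5.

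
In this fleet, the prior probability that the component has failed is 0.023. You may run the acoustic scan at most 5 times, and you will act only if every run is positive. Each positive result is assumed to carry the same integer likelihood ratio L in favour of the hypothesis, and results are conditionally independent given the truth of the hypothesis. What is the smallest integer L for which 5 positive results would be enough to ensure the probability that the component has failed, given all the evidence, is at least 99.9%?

9

Prior odds = 0.023/0.977 = 23/977.
Target odds = 0.999/0.001 = 999.
Need L⁵ ≥ 999 ÷ (23/977) = 976023/23.
8⁵ = 32768 < 976023/23 ≤ 59049 = 9⁵, so L = 9.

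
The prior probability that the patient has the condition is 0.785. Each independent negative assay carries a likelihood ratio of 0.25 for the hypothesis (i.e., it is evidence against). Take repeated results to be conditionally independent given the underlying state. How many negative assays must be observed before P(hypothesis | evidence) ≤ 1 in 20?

4

Prior odds: 0.785 ÷ 0.215 = 157/43.
Likelihood ratio per negative assay = 0.25.
Target odds: 0.05 ÷ 0.95 = 1/19.
Require 0.25ⁿ ≤ 1/19 ÷ (157/43) = 43/2983.
0.25³ = 0.015625 is still above 43/2983 but 0.25⁴ = 0.00390625 is at or below it, so n = 4.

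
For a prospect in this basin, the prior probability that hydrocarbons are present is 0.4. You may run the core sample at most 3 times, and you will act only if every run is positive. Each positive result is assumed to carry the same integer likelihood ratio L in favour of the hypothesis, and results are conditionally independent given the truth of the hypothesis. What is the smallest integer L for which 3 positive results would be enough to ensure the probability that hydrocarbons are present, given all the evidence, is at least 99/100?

6

Prior odds = 0.4/0.6 = 2/3.
Target odds = 0.99/0.01 = 99.
Need L³ ≥ 99 ÷ (2/3) = 148.5.
5³ = 125 < 148.5 ≤ 216 = 6³, so L = 6.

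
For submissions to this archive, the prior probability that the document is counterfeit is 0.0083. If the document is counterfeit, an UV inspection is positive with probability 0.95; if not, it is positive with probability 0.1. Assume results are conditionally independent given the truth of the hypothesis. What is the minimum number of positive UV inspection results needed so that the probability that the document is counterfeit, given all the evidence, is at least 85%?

Prior odds: 0.0083 ÷ 0.9917 = 83/9917.
Likelihood ratio of a positive = 0.95/0.1 = 9.5.
Target odds: 0.85 ÷ 0.15 = 17/3.
Need (83/9917) × 9.5ⁿ ≥ 17/3, i.e. 9.5ⁿ ≥ 168589/249.
9.5² = 90.25 falls short of 168589/249 but 9.5³ = 857.375 reaches it, so n = 3.

3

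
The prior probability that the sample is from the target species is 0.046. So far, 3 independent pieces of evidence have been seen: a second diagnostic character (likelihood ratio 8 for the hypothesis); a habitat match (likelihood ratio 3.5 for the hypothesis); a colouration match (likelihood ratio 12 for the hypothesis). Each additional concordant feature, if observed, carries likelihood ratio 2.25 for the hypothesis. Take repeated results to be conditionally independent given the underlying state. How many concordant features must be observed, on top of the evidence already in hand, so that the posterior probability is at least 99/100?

3

Prior odds = 0.046/0.954 = 23/477.
Combined Bayes factor of the evidence already in hand = 8 × 3.5 × 12 = 336.
Odds after that evidence = (23/477) × 336 = 2576/159.
Target odds = 0.99/0.01 = 99.
Need 2.25ⁿ ≥ 99 ÷ (2576/159) = 15741/2576.
2.25² = 5.0625 falls short of 15741/2576 but 2.25³ = 11.390625 reaches it, so n = 3.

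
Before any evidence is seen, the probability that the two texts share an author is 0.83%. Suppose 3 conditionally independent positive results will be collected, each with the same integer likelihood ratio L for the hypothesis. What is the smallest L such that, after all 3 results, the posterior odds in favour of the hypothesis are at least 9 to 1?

11

Prior odds = 0.0083/0.9917 = 83/9917.
Target odds = 9.
Need L³ ≥ 9 ÷ (83/9917) = 89253/83.
10³ = 1000 < 89253/83 ≤ 1331 = 11³, so L = 11.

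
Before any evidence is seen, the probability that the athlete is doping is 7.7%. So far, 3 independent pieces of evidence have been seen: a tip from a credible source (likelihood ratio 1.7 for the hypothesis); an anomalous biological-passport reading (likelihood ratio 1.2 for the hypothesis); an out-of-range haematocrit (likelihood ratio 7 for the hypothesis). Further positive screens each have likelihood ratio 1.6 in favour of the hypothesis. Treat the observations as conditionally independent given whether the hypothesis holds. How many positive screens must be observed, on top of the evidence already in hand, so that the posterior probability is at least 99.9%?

Prior odds = 0.077/0.923 = 77/923.
Combined Bayes factor of the evidence already in hand = 1.7 × 1.2 × 7 = 14.28.
Odds after that evidence = (77/923) × 14.28 = 27489/23075.
Target odds = 0.999/0.001 = 999.
Need 1.6ⁿ ≥ 999 ÷ (27489/23075) = 7683975/9163.
1.6¹⁴ ≈720.576 falls short of 7683975/9163 but 1.6¹⁵ ≈1152.92 reaches it, so n = 15.

15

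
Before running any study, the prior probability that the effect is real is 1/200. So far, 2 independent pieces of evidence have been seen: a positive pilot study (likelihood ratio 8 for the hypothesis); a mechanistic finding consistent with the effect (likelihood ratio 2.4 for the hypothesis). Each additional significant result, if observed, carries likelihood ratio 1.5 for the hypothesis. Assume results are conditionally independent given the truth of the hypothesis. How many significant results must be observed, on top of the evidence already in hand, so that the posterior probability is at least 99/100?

Prior odds = 0.005/0.995 = 1/199.
Combined Bayes factor of the evidence already in hand = 8 × 2.4 = 19.2.
Odds after that evidence = (1/199) × 19.2 = 96/995.
Target odds = 0.99/0.01 = 99.
Need 1.5ⁿ ≥ 99 ÷ (96/995) = 1026.09375.
1.5¹⁷ = 129140163/131072 falls short of 1026.09375 but 1.5¹⁸ = 387420489/262144 reaches it, so n = 18.

18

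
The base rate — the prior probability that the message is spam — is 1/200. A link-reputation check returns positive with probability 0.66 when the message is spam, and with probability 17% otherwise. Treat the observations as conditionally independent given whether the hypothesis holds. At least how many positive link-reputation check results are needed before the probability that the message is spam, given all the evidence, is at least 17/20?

Prior odds: 0.005 ÷ 0.995 = 1/199.
Likelihood ratio of a positive result = 0.66/0.17 = 66/17.
Target posterior odds = 0.85/0.15 = 17/3.
Need (1/199) × (66/17)ⁿ ≥ 17/3, i.e. (66/17)ⁿ ≥ 3383/3.
(66/17)⁵ ≈882.013 falls short of 3383/3 but (66/17)⁶ ≈3424.29 reaches it, so n = 6.

6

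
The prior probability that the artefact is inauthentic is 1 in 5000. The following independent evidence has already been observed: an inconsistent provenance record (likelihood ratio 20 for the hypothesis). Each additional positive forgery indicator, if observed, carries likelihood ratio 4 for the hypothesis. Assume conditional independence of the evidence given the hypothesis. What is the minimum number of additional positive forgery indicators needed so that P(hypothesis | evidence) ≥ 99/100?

Prior odds = 0.0002/0.9998 = 1/4999.
Bayes factor of the evidence already in hand = 20.
Odds after that evidence = (1/4999) × 20 = 20/4999.
Target odds = 0.99/0.01 = 99.
Need 4ⁿ ≥ 99 ÷ (20/4999) = 24745.05.
4⁷ = 16384 falls short of 24745.05 but 4⁸ = 65536 reaches it, so n = 8.

8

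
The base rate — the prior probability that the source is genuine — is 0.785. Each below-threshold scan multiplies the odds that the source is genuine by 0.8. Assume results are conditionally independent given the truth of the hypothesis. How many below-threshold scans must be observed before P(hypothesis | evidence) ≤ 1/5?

Prior odds = 0.785/0.215 = 157/43.
Likelihood ratio per below-threshold scan = 0.8.
Target posterior odds = 0.2/0.8 = 0.25.
Require 0.8ⁿ ≤ 0.25 ÷ (157/43) = 43/628.
0.8¹² = 16777216/244140625 is still above 43/628 but 0.8¹³ ≈0.0549756 is at or below it, so n = 13.

13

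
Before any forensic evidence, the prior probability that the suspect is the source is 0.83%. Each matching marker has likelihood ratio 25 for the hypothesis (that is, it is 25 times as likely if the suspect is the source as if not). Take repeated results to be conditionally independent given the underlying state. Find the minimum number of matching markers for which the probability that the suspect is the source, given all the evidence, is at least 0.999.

Prior odds = 0.0083/0.9917 = 83/9917.
Likelihood ratio per matching marker = 25.
Target posterior odds = 0.999/0.001 = 999.
Require 25ⁿ ≥ 999 ÷ (83/9917) = 9907083/83.
25³ = 15625 falls short of 9907083/83 but 25⁴ = 390625 reaches it, so n = 4.

4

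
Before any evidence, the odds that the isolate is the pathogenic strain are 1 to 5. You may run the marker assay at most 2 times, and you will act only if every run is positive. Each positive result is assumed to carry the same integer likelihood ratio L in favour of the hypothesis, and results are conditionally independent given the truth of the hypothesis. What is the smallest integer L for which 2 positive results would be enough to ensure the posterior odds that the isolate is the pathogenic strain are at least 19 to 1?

Prior odds = 0.2.
Target odds = 19.
Need L² ≥ 19 ÷ 0.2 = 95.
9² = 81 < 95 ≤ 100 = 10², so L = 10.

10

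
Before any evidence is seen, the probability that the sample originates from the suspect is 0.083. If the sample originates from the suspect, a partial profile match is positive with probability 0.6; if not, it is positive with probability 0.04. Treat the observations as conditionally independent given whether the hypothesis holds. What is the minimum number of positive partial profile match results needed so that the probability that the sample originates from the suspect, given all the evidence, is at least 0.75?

2

Prior odds: 0.083 ÷ 0.917 = 83/917.
Likelihood ratio of a positive = 0.6/0.04 = 15.
Target posterior odds = 0.75/0.25 = 3.
Need (83/917) × 15ⁿ ≥ 3, i.e. 15ⁿ ≥ 2751/83.
15¹ = 15 falls short of 2751/83 but 15² = 225 reaches it, so n = 2.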